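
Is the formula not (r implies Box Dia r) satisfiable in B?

1. not (r implies Box Dia r), w0
2. r, w0   [neg-implies-rule on 1]
3. not Box Dia r, w0   [neg-implies-rule on 1]
4. not Dia r, w1   [neg-Box-rule on 3: fresh world w1, w0Rw1]
5. not r, w0   [neg-Dia-rule on 4 via w1Rw0]
Accessibility: w0Rw0, w0Rw1, w1Rw0, w1Rw1
Branch closes: r and not r both at w0.
(One branch shown.) All branches close.

No, unsatisfiable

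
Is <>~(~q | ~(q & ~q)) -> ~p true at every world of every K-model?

Tableau for the negation ~(<>~(~q | ~(q & ~q)) -> ~p):
1. ~(<>~(~q | ~(q & ~q)) -> ~p), 0
2. <>~(~q | ~(q & ~q)), 0   [~->-rule on 1]
3. p, 0   [~->-rule on 1]
4. ~(~q | ~(q & ~q)), 1   [<>-rule on 2: fresh world 1, 0R1]
5. q, 1   [~|-rule on 4]
6. q & ~q, 1   [~|-rule on 4]
7. ~q, 1   [&-rule on 6]
Accessibility: 0R1
Branch closes: q and ~q both at 1.
Every branch of the negation's tableau closes; the branch above is one of them.

Valid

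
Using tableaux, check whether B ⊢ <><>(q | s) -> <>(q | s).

Tableau for the negation ~(<><>(q | s) -> <>(q | s)):
1. ~(<><>(q | s) -> <>(q | s)), w0
2. <><>(q | s), w0
3. ~<>(q | s), w0
4. ~(q | s), w0
5. ~q, w0
6. ~s, w0
7. <>(q | s), w1
8. ~(q | s), w1
9. ~q, w1
10. ~s, w1
11. q | s, w2
12. s, w2
Accessibility: w0Rw0, w0Rw1, w1Rw0, w1Rw1, w1Rw2, w2Rw1, w2Rw2
The negation has an open branch (countermodel exists).

Not valid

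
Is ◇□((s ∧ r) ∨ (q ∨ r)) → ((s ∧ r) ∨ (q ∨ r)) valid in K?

Tableau for the negation ¬(◇□((s ∧ r) ∨ (q ∨ r)) → ((s ∧ r) ∨ (q ∨ r))):
1. ¬(◇□((s ∧ r) ∨ (q ∨ r)) → ((s ∧ r) ∨ (q ∨ r))), w0
2. ◇□((s ∧ r) ∨ (q ∨ r)), w0
3. ¬((s ∧ r) ∨ (q ∨ r)), w0
4. ¬(s ∧ r), w0
5. ¬(q ∨ r), w0
6. ¬q, w0
7. ¬r, w0
8. □((s ∧ r) ∨ (q ∨ r)), w1
Accessibility: w0Rw1
The negation has an open branch (countermodel exists).

Not valid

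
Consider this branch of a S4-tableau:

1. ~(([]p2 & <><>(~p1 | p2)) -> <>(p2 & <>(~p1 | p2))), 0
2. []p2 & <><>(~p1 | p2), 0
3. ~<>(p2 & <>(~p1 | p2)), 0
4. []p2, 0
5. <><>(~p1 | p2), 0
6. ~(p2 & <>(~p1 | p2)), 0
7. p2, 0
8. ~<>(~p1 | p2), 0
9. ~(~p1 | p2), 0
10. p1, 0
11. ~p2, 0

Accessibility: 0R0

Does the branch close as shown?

Both p2 and ~p2 appear at 0.

Yes, closed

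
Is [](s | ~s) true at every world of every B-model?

Tableau for the negation ~[](s | ~s):
1. ~[](s | ~s), w0
2. ~(s | ~s), w1
3. ~s, w1
4. s, w1
Accessibility: w0Rw0, w0Rw1, w1Rw0, w1Rw1
Branch closes: s and ~s both at w1.
Every branch of the negation's tableau closes; the branch above is one of them.

Valid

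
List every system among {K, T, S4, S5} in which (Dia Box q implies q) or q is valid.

S4-tableau for the negation not ((Dia Box q implies q) or q):
1. not ((Dia Box q implies q) or q), 0
2. not (Dia Box q implies q), 0
3. not q, 0
4. Dia Box q, 0
5. Box q, 1
6. q, 1
Accessibility: 0R0, 0R1, 1R1
Complete open branch: countermodel on an S4-frame, so not valid in S4, nor in K, T (the same frame is also a K-frame and a T-frame).
S5-tableau for the negation not ((Dia Box q implies q) or q):
1. not ((Dia Box q implies q) or q), 0
2. not (Dia Box q implies q), 0
3. not q, 0
4. Dia Box q, 0
5. Box q, 1
6. q, 0
Accessibility: 0R0, 0R1, 1R0, 1R1
Branch closes: q and not q both at 0.
Every branch closes (one shown): valid in S5.

S5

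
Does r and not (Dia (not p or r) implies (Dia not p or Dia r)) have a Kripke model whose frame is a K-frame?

Unsatisfiable

1. r and not (Dia (not p or r) implies (Dia not p or Dia r)), 0
2. r, 0
3. not (Dia (not p or r) implies (Dia not p or Dia r)), 0
4. Dia (not p or r), 0
5. not (Dia not p or Dia r), 0
6. not Dia not p, 0
7. not Dia r, 0
8. not p or r, 1
9. p, 1
10. not r, 1
11. r, 1
Accessibility: 0R1
Branch closes: r and not r both at 1.
Every branch closes; the branch above is one of them.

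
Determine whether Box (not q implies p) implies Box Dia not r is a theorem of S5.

Invalid (countermodel exists)

Tableau for the negation not (Box (not q implies p) implies Box Dia not r):
1. not (Box (not q implies p) implies Box Dia not r), w0
2. Box (not q implies p), w0
3. not Box Dia not r, w0
4. not q implies p, w0
5. p, w0
6. not Dia not r, w1
7. not q implies p, w1
8. r, w0
9. r, w1
10. p, w1
Accessibility: w0Rw0, w0Rw1, w1Rw0, w1Rw1
The negation has an open branch (countermodel exists).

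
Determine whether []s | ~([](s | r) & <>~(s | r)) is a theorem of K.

Valid in K

Tableau for the negation ~([]s | ~([](s | r) & <>~(s | r))):
1. ~([]s | ~([](s | r) & <>~(s | r))), w0
2. ~[]s, w0
3. [](s | r) & <>~(s | r), w0
4. [](s | r), w0
5. <>~(s | r), w0
6. ~s, w1
7. s | r, w1
8. r, w1
9. ~(s | r), w2
10. ~s, w2
11. ~r, w2
12. s | r, w2
13. r, w2
Accessibility: w0Rw1, w0Rw2
Branch closes: r and ~r both at w2.
Every branch of the negation's tableau closes; the branch above is one of them.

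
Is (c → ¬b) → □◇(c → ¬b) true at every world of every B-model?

Tableau for the negation ¬((c → ¬b) → □◇(c → ¬b)):
1. ¬((c → ¬b) → □◇(c → ¬b)), 0
2. c → ¬b, 0
3. ¬□◇(c → ¬b), 0
4. ¬b, 0
5. ¬◇(c → ¬b), 1
6. ¬(c → ¬b), 0
7. c, 0
8. b, 0
Accessibility: 0R0, 0R1, 1R0, 1R1
Branch closes: b and ¬b both at 0.
Every branch of the negation's tableau closes; the branch above is one of them.

Yes, valid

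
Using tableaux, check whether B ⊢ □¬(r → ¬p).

Not valid

Tableau for the negation ¬□¬(r → ¬p):
1. ¬□¬(r → ¬p), 0
2. r → ¬p, 1
3. ¬p, 1
Accessibility: 0R0, 0R1, 1R0, 1R1
The negation has an open branch (countermodel exists).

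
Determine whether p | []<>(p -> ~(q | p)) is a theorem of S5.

Tableau for the negation ~(p | []<>(p -> ~(q | p))):
1. ~(p | []<>(p -> ~(q | p))), u
2. ~p, u   [~|-rule on 1]
3. ~[]<>(p -> ~(q | p)), u   [~|-rule on 1]
4. ~<>(p -> ~(q | p)), v   [~[]-rule on 3: fresh world v, uRv]
5. ~(p -> ~(q | p)), u   [~<>-rule on 4 via vRu]
6. p, u   [~->-rule on 5]
7. q | p, u   [~->-rule on 5]
Accessibility: uRu, uRv, vRu, vRv
Branch closes: p and ~p both at u.
Every branch of the negation's tableau closes; the branch above is one of them.

Yes, valid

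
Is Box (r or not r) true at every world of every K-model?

Valid

Tableau for the negation not Box (r or not r):
1. not Box (r or not r), w0
2. not (r or not r), w1   [neg-Box-rule on 1: fresh world w1, w0Rw1]
3. not r, w1   [neg-or-rule on 2]
4. r, w1   [neg-or-rule on 2]
Accessibility: w0Rw1
Branch closes: r and not r both at w1.
Every branch of the negation's tableau closes; the branch above is one of them.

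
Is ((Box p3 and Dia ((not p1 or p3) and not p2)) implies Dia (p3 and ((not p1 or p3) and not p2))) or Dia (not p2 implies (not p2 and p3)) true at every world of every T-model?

Tableau for the negation not (((Box p3 and Dia ((not p1 or p3) and not p2)) implies Dia (p3 and ((not p1 or p3) and not p2))) or Dia (not p2 implies (not p2 and p3))):
1. not (((Box p3 and Dia ((not p1 or p3) and not p2)) implies Dia (p3 and ((not p1 or p3) and not p2))) or Dia (not p2 implies (not p2 and p3))), w0
2. not ((Box p3 and Dia ((not p1 or p3) and not p2)) implies Dia (p3 and ((not p1 or p3) and not p2))), w0   [neg-or-rule on 1]
3. not Dia (not p2 implies (not p2 and p3)), w0   [neg-or-rule on 1]
4. Box p3 and Dia ((not p1 or p3) and not p2), w0   [neg-implies-rule on 2]
5. not Dia (p3 and ((not p1 or p3) and not p2)), w0   [neg-implies-rule on 2]
6. Box p3, w0   [and-rule on 4]
7. Dia ((not p1 or p3) and not p2), w0   [and-rule on 4]
8. not (not p2 implies (not p2 and p3)), w0   [neg-Dia-rule on 3 via w0Rw0]
9. not p2, w0   [neg-implies-rule on 8]
10. not (not p2 and p3), w0   [neg-implies-rule on 8]
11. not (p3 and ((not p1 or p3) and not p2)), w0   [neg-Dia-rule on 5 via w0Rw0]
12. p3, w0   [Box-rule on 6 via w0Rw0]
13. not p3, w0   [neg-and-rule on 10 (branches; this branch)]
Accessibility: w0Rw0
Branch closes: p3 and not p3 both at w0.
Every branch of the negation's tableau closes; the branch above is one of them.

Valid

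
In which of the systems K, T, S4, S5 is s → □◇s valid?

S4-tableau for the negation ¬(s → □◇s):
1. ¬(s → □◇s), u
2. s, u
3. ¬□◇s, u
4. ¬◇s, v
5. ¬s, v
Accessibility: uRu, uRv, vRv
Complete open branch: countermodel on an S4-frame, so not valid in S4, nor in K, T (the same frame is also a K-frame and a T-frame).
S5-tableau for the negation ¬(s → □◇s):
1. ¬(s → □◇s), u
2. s, u
3. ¬□◇s, u
4. ¬◇s, v
5. ¬s, u
Accessibility: uRu, uRv, vRu, vRv
Branch closes: s and ¬s both at u.
Every branch closes (one shown): valid in S5.

S5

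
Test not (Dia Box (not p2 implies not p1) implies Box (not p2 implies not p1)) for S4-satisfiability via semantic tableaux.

Yes, satisfiable

1. not (Dia Box (not p2 implies not p1) implies Box (not p2 implies not p1)), w0
2. Dia Box (not p2 implies not p1), w0
3. not Box (not p2 implies not p1), w0
4. Box (not p2 implies not p1), w1
5. not p2 implies not p1, w1
6. not p1, w1
7. not (not p2 implies not p1), w2
8. not p2, w2
9. p1, w2
Accessibility: w0Rw0, w0Rw1, w0Rw2, w1Rw1, w2Rw2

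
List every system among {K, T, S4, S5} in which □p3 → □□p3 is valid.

S4-tableau for the negation ¬(□p3 → □□p3):
1. ¬(□p3 → □□p3), 0
2. □p3, 0
3. ¬□□p3, 0
4. p3, 0
5. ¬□p3, 1
6. p3, 1
7. ¬p3, 2
8. p3, 2
Accessibility: 0R0, 0R1, 0R2, 1R1, 1R2, 2R2
Branch closes: p3 and ¬p3 both at 2.
Every branch closes (one shown): valid in S4, hence also in S5 (every theorem of S4 is a theorem of S5).
T-tableau for the negation ¬(□p3 → □□p3):
1. ¬(□p3 → □□p3), 0
2. □p3, 0
3. ¬□□p3, 0
4. p3, 0
5. ¬□p3, 1
6. p3, 1
7. ¬p3, 2
Accessibility: 0R0, 0R1, 1R1, 1R2, 2R2
Complete open branch: countermodel on a T-frame, so not valid in T, nor in K (the same frame is also a K-frame).

S4, S5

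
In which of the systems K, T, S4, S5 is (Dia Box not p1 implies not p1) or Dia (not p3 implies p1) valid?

T-tableau for the negation not ((Dia Box not p1 implies not p1) or Dia (not p3 implies p1)):
1. not ((Dia Box not p1 implies not p1) or Dia (not p3 implies p1)), w0
2. not (Dia Box not p1 implies not p1), w0
3. not Dia (not p3 implies p1), w0
4. Dia Box not p1, w0
5. p1, w0
6. not (not p3 implies p1), w0
7. not p3, w0
8. not p1, w0
Accessibility: w0Rw0
Branch closes: p1 and not p1 both at w0.
Every branch closes (one shown): valid in T, hence also in S4, S5 (every theorem of T is a theorem of S4 and S5).
K-tableau for the negation not ((Dia Box not p1 implies not p1) or Dia (not p3 implies p1)):
1. not ((Dia Box not p1 implies not p1) or Dia (not p3 implies p1)), w0
2. not (Dia Box not p1 implies not p1), w0
3. not Dia (not p3 implies p1), w0
4. Dia Box not p1, w0
5. p1, w0
6. Box not p1, w1
7. not (not p3 implies p1), w1
8. not p3, w1
9. not p1, w1
Accessibility: w0Rw1
Complete open branch: countermodel on a K-frame, so not valid in K.

T, S4, S5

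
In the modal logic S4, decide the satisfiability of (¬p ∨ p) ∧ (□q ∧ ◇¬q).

No, unsatisfiable

1. (¬p ∨ p) ∧ (□q ∧ ◇¬q), u
2. ¬p ∨ p, u
3. □q ∧ ◇¬q, u
4. □q, u
5. ◇¬q, u
6. q, u
7. p, u
8. ¬q, v
9. q, v
Accessibility: uRu, uRv, vRv
Branch closes: q and ¬q both at v.
All branches of the tableau close; one closing branch shown above.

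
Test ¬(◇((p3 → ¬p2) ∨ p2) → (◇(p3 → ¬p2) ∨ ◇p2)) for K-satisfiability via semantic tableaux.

Unsatisfiable (every branch closes)

1. ¬(◇((p3 → ¬p2) ∨ p2) → (◇(p3 → ¬p2) ∨ ◇p2)), w0
2. ◇((p3 → ¬p2) ∨ p2), w0
3. ¬(◇(p3 → ¬p2) ∨ ◇p2), w0
4. ¬◇(p3 → ¬p2), w0
5. ¬◇p2, w0
6. (p3 → ¬p2) ∨ p2, w1
7. ¬(p3 → ¬p2), w1
8. p3, w1
9. p2, w1
10. ¬p2, w1
Accessibility: w0Rw1
Branch closes: p2 and ¬p2 both at w1.
Every branch closes; the branch above is one of them.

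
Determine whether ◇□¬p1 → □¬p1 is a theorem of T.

Invalid (countermodel exists)

Tableau for the negation ¬(◇□¬p1 → □¬p1):
1. ¬(◇□¬p1 → □¬p1), 0
2. ◇□¬p1, 0   [¬→-rule on 1]
3. ¬□¬p1, 0   [¬→-rule on 1]
4. □¬p1, 1   [◇-rule on 2: fresh world 1, 0R1]
5. ¬p1, 1   [□-rule on 4 via 1R1]
6. p1, 2   [¬□-rule on 3: fresh world 2, 0R2]
Accessibility: 0R0, 0R1, 0R2, 1R1, 2R2
The negation has an open branch (countermodel exists).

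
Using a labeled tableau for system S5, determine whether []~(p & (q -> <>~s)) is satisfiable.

Satisfiable

1. []~(p & (q -> <>~s)), w0
2. ~(p & (q -> <>~s)), w0
3. ~(q -> <>~s), w0
4. q, w0
5. ~<>~s, w0
6. s, w0
Accessibility: w0Rw0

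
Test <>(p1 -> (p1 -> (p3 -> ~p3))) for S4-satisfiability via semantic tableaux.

1. <>(p1 -> (p1 -> (p3 -> ~p3))), u
2. p1 -> (p1 -> (p3 -> ~p3)), v   [<>-rule on 1: fresh world v, uRv]
3. p1 -> (p3 -> ~p3), v   [->-rule on 2 (branches; this branch)]
4. p3 -> ~p3, v   [->-rule on 3 (branches; this branch)]
5. ~p3, v   [->-rule on 4 (branches; this branch)]
Accessibility: uRu, uRv, vRv

Satisfiable (open branch found)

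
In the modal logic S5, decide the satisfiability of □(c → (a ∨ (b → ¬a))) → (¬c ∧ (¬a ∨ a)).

1. □(c → (a ∨ (b → ¬a))) → (¬c ∧ (¬a ∨ a)), u
2. ¬c ∧ (¬a ∨ a), u   [→-rule on 1 (branches; this branch)]
3. ¬c, u   [∧-rule on 2]
4. ¬a ∨ a, u   [∧-rule on 2]
5. a, u   [∨-rule on 4 (branches; this branch)]
Accessibility: uRu

Satisfiable (open branch found)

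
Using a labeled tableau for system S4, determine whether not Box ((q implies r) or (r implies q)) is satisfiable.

No, unsatisfiable

1. not Box ((q implies r) or (r implies q)), w0
2. not ((q implies r) or (r implies q)), w1
3. not (q implies r), w1
4. not (r implies q), w1
5. q, w1
6. not r, w1
7. r, w1
8. not q, w1
Accessibility: w0Rw0, w0Rw1, w1Rw1
Branch closes: r and not r both at w1.
Every branch closes; the branch above is one of them.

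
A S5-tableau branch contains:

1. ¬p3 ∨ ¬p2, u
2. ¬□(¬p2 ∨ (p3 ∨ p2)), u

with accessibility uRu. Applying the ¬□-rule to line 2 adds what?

a fresh world v with uRv, and ¬(¬p2 ∨ (p3 ∨ p2)) at v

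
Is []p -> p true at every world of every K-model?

No, not valid

Tableau for the negation ~([]p -> p):
1. ~([]p -> p), u
2. []p, u   [~->-rule on 1]
3. ~p, u   [~->-rule on 1]
The negation has an open branch (countermodel exists).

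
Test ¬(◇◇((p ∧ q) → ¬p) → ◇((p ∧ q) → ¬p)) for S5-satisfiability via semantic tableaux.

1. ¬(◇◇((p ∧ q) → ¬p) → ◇((p ∧ q) → ¬p)), 0
2. ◇◇((p ∧ q) → ¬p), 0
3. ¬◇((p ∧ q) → ¬p), 0
4. ¬((p ∧ q) → ¬p), 0
5. p ∧ q, 0
6. p, 0
7. q, 0
8. ◇((p ∧ q) → ¬p), 1
9. ¬((p ∧ q) → ¬p), 1
10. p ∧ q, 1
11. p, 1
12. q, 1
13. (p ∧ q) → ¬p, 2
14. ¬((p ∧ q) → ¬p), 2
15. p ∧ q, 2
16. p, 2
17. q, 2
18. ¬(p ∧ q), 2
19. ¬q, 2
Accessibility: 0R0, 0R1, 0R2, 1R0, 1R1, 1R2, 2R0, 2R1, 2R2
Branch closes: q and ¬q both at 2.
Every branch closes; the branch above is one of them.

No, unsatisfiable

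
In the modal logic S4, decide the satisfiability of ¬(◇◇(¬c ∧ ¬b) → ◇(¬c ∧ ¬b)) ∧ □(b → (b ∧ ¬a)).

Unsatisfiable

1. ¬(◇◇(¬c ∧ ¬b) → ◇(¬c ∧ ¬b)) ∧ □(b → (b ∧ ¬a)), w0
2. ¬(◇◇(¬c ∧ ¬b) → ◇(¬c ∧ ¬b)), w0
3. □(b → (b ∧ ¬a)), w0
4. ◇◇(¬c ∧ ¬b), w0
5. ¬◇(¬c ∧ ¬b), w0
6. b → (b ∧ ¬a), w0
7. ¬(¬c ∧ ¬b), w0
8. b ∧ ¬a, w0
9. b, w0
10. ¬a, w0
11. ◇(¬c ∧ ¬b), w1
12. b → (b ∧ ¬a), w1
13. ¬(¬c ∧ ¬b), w1
14. b ∧ ¬a, w1
15. b, w1
16. ¬a, w1
17. ¬c ∧ ¬b, w2
18. ¬c, w2
19. ¬b, w2
20. b → (b ∧ ¬a), w2
21. ¬(¬c ∧ ¬b), w2
22. b ∧ ¬a, w2
23. b, w2
24. ¬a, w2
Accessibility: w0Rw0, w0Rw1, w0Rw2, w1Rw1, w1Rw2, w2Rw2
Branch closes: b and ¬b both at w2.
Every branch closes; the branch above is one of them.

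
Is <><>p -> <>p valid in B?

Tableau for the negation ~(<><>p -> <>p):
1. ~(<><>p -> <>p), w0
2. <><>p, w0   [~->-rule on 1]
3. ~<>p, w0   [~->-rule on 1]
4. ~p, w0   [~<>-rule on 3 via w0Rw0]
5. <>p, w1   [<>-rule on 2: fresh world w1, w0Rw1]
6. ~p, w1   [~<>-rule on 3 via w0Rw1]
7. p, w2   [<>-rule on 5: fresh world w2, w1Rw2]
Accessibility: w0Rw0, w0Rw1, w1Rw0, w1Rw1, w1Rw2, w2Rw1, w2Rw2
The negation has an open branch (countermodel exists).

Not valid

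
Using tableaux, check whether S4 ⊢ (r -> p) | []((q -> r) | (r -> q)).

Tableau for the negation ~((r -> p) | []((q -> r) | (r -> q))):
1. ~((r -> p) | []((q -> r) | (r -> q))), w0
2. ~(r -> p), w0   [~|-rule on 1]
3. ~[]((q -> r) | (r -> q)), w0   [~|-rule on 1]
4. r, w0   [~->-rule on 2]
5. ~p, w0   [~->-rule on 2]
6. ~((q -> r) | (r -> q)), w1   [~[]-rule on 3: fresh world w1, w0Rw1]
7. ~(q -> r), w1   [~|-rule on 6]
8. ~(r -> q), w1   [~|-rule on 6]
9. q, w1   [~->-rule on 7]
10. ~r, w1   [~->-rule on 7]
11. r, w1   [~->-rule on 8]
12. ~q, w1   [~->-rule on 8]
Accessibility: w0Rw0, w0Rw1, w1Rw1
Branch closes: r and ~r both at w1.
Every branch of the negation's tableau closes; the branch above is one of them.

Valid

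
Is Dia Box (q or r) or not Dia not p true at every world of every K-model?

Tableau for the negation not (Dia Box (q or r) or not Dia not p):
1. not (Dia Box (q or r) or not Dia not p), u
2. not Dia Box (q or r), u
3. Dia not p, u
4. not p, v
5. not Box (q or r), v
6. not (q or r), w
7. not q, w
8. not r, w
Accessibility: uRv, vRw
The negation has an open branch (countermodel exists).

Invalid (countermodel exists)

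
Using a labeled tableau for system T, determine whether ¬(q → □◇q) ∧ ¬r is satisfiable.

Yes, satisfiable

1. ¬(q → □◇q) ∧ ¬r, 0
2. ¬(q → □◇q), 0   [∧-rule on 1]
3. ¬r, 0   [∧-rule on 1]
4. q, 0   [¬→-rule on 2]
5. ¬□◇q, 0   [¬→-rule on 2]
6. ¬◇q, 1   [¬□-rule on 5: fresh world 1, 0R1]
7. ¬q, 1   [¬◇-rule on 6 via 1R1]
Accessibility: 0R0, 0R1, 1R1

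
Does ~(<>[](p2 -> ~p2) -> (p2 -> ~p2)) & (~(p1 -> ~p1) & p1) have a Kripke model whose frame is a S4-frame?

1. ~(<>[](p2 -> ~p2) -> (p2 -> ~p2)) & (~(p1 -> ~p1) & p1), 0
2. ~(<>[](p2 -> ~p2) -> (p2 -> ~p2)), 0
3. ~(p1 -> ~p1) & p1, 0
4. <>[](p2 -> ~p2), 0
5. ~(p2 -> ~p2), 0
6. ~(p1 -> ~p1), 0
7. p1, 0
8. p2, 0
9. [](p2 -> ~p2), 1
10. p2 -> ~p2, 1
11. ~p2, 1
Accessibility: 0R0, 0R1, 1R1

Yes, satisfiable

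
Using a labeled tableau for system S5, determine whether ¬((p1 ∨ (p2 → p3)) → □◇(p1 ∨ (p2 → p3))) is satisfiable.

1. ¬((p1 ∨ (p2 → p3)) → □◇(p1 ∨ (p2 → p3))), u
2. p1 ∨ (p2 → p3), u
3. ¬□◇(p1 ∨ (p2 → p3)), u
4. p2 → p3, u
5. p3, u
6. ¬◇(p1 ∨ (p2 → p3)), v
7. ¬(p1 ∨ (p2 → p3)), u
8. ¬p1, u
9. ¬(p2 → p3), u
10. p2, u
11. ¬p3, u
Accessibility: uRu, uRv, vRu, vRv
Branch closes: p3 and ¬p3 both at u.
Every branch closes; the branch above is one of them.

Unsatisfiable (every branch closes)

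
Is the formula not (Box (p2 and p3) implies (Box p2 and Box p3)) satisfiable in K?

Unsatisfiable (every branch closes)

1. not (Box (p2 and p3) implies (Box p2 and Box p3)), u
2. Box (p2 and p3), u
3. not (Box p2 and Box p3), u
4. not Box p3, u
5. not p3, v
6. p2 and p3, v
7. p2, v
8. p3, v
Accessibility: uRv
Branch closes: p3 and not p3 both at v.
(One branch shown.) All branches close.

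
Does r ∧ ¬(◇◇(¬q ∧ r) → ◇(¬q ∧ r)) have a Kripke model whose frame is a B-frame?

1. r ∧ ¬(◇◇(¬q ∧ r) → ◇(¬q ∧ r)), 0
2. r, 0   [∧-rule on 1]
3. ¬(◇◇(¬q ∧ r) → ◇(¬q ∧ r)), 0   [∧-rule on 1]
4. ◇◇(¬q ∧ r), 0   [¬→-rule on 3]
5. ¬◇(¬q ∧ r), 0   [¬→-rule on 3]
6. ¬(¬q ∧ r), 0   [¬◇-rule on 5 via 0R0]
7. q, 0   [¬∧-rule on 6 (branches; this branch)]
8. ◇(¬q ∧ r), 1   [◇-rule on 4: fresh world 1, 0R1]
9. ¬(¬q ∧ r), 1   [¬◇-rule on 5 via 0R1]
10. ¬r, 1   [¬∧-rule on 9 (branches; this branch)]
11. ¬q ∧ r, 2   [◇-rule on 8: fresh world 2, 1R2]
12. ¬q, 2   [∧-rule on 11]
13. r, 2   [∧-rule on 11]
Accessibility: 0R0, 0R1, 1R0, 1R1, 1R2, 2R1, 2R2

Satisfiable (open branch found)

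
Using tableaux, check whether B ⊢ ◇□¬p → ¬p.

Valid

Tableau for the negation ¬(◇□¬p → ¬p):
1. ¬(◇□¬p → ¬p), 0
2. ◇□¬p, 0   [¬→-rule on 1]
3. p, 0   [¬→-rule on 1]
4. □¬p, 1   [◇-rule on 2: fresh world 1, 0R1]
5. ¬p, 0   [□-rule on 4 via 1R0]
Accessibility: 0R0, 0R1, 1R0, 1R1
Branch closes: p and ¬p both at 0.
Every branch of the negation's tableau closes; the branch above is one of them.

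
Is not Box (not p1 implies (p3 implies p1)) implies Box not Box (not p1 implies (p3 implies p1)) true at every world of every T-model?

No, not valid

Tableau for the negation not (not Box (not p1 implies (p3 implies p1)) implies Box not Box (not p1 implies (p3 implies p1))):
1. not (not Box (not p1 implies (p3 implies p1)) implies Box not Box (not p1 implies (p3 implies p1))), 0
2. not Box (not p1 implies (p3 implies p1)), 0
3. not Box not Box (not p1 implies (p3 implies p1)), 0
4. not (not p1 implies (p3 implies p1)), 1
5. not p1, 1
6. not (p3 implies p1), 1
7. p3, 1
8. Box (not p1 implies (p3 implies p1)), 2
9. not p1 implies (p3 implies p1), 2
10. p3 implies p1, 2
11. p1, 2
Accessibility: 0R0, 0R1, 0R2, 1R1, 2R2
The negation has an open branch (countermodel exists).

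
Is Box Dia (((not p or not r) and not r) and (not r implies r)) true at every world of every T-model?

No, not valid

Tableau for the negation not Box Dia (((not p or not r) and not r) and (not r implies r)):
1. not Box Dia (((not p or not r) and not r) and (not r implies r)), w0
2. not Dia (((not p or not r) and not r) and (not r implies r)), w1
3. not (((not p or not r) and not r) and (not r implies r)), w1
4. not (not r implies r), w1
5. not r, w1
Accessibility: w0Rw0, w0Rw1, w1Rw1
The negation has an open branch (countermodel exists).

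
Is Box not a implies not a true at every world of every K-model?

Not valid

Tableau for the negation not (Box not a implies not a):
1. not (Box not a implies not a), u
2. Box not a, u
3. a, u
The negation has an open branch (countermodel exists).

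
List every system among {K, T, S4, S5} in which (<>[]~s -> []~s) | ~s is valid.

S5

S5-tableau for the negation ~((<>[]~s -> []~s) | ~s):
1. ~((<>[]~s -> []~s) | ~s), w0
2. ~(<>[]~s -> []~s), w0
3. s, w0
4. <>[]~s, w0
5. ~[]~s, w0
6. []~s, w1
7. ~s, w0
Accessibility: w0Rw0, w0Rw1, w1Rw0, w1Rw1
Branch closes: s and ~s both at w0.
Every branch closes (one shown): valid in S5.
S4-tableau for the negation ~((<>[]~s -> []~s) | ~s):
1. ~((<>[]~s -> []~s) | ~s), w0
2. ~(<>[]~s -> []~s), w0
3. s, w0
4. <>[]~s, w0
5. ~[]~s, w0
6. []~s, w1
7. ~s, w1
8. s, w2
Accessibility: w0Rw0, w0Rw1, w0Rw2, w1Rw1, w2Rw2
Complete open branch: countermodel on an S4-frame, so not valid in S4, nor in K, T (the same frame is also a K-frame and a T-frame).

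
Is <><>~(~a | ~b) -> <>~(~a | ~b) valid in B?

Tableau for the negation ~(<><>~(~a | ~b) -> <>~(~a | ~b)):
1. ~(<><>~(~a | ~b) -> <>~(~a | ~b)), u
2. <><>~(~a | ~b), u
3. ~<>~(~a | ~b), u
4. ~a | ~b, u
5. ~b, u
6. <>~(~a | ~b), v
7. ~a | ~b, v
8. ~b, v
9. ~(~a | ~b), w
10. a, w
11. b, w
Accessibility: uRu, uRv, vRu, vRv, vRw, wRv, wRw
The negation has an open branch (countermodel exists).

Invalid (countermodel exists)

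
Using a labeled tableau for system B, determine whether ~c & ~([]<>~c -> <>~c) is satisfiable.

1. ~c & ~([]<>~c -> <>~c), 0
2. ~c, 0
3. ~([]<>~c -> <>~c), 0
4. []<>~c, 0
5. ~<>~c, 0
6. <>~c, 0
7. c, 0
Accessibility: 0R0
Branch closes: c and ~c both at 0.
Every branch closes; the branch above is one of them.

Unsatisfiable (every branch closes)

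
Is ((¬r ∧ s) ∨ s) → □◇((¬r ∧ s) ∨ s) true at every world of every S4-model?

Not valid

Tableau for the negation ¬(((¬r ∧ s) ∨ s) → □◇((¬r ∧ s) ∨ s)):
1. ¬(((¬r ∧ s) ∨ s) → □◇((¬r ∧ s) ∨ s)), w0
2. (¬r ∧ s) ∨ s, w0
3. ¬□◇((¬r ∧ s) ∨ s), w0
4. s, w0
5. ¬◇((¬r ∧ s) ∨ s), w1
6. ¬((¬r ∧ s) ∨ s), w1
7. ¬(¬r ∧ s), w1
8. ¬s, w1
Accessibility: w0Rw0, w0Rw1, w1Rw1
The negation has an open branch (countermodel exists).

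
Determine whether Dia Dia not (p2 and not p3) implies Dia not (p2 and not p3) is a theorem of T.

Tableau for the negation not (Dia Dia not (p2 and not p3) implies Dia not (p2 and not p3)):
1. not (Dia Dia not (p2 and not p3) implies Dia not (p2 and not p3)), u
2. Dia Dia not (p2 and not p3), u
3. not Dia not (p2 and not p3), u
4. p2 and not p3, u
5. p2, u
6. not p3, u
7. Dia not (p2 and not p3), v
8. p2 and not p3, v
9. p2, v
10. not p3, v
11. not (p2 and not p3), w
12. p3, w
Accessibility: uRu, uRv, vRv, vRw, wRw
The negation has an open branch (countermodel exists).

Not valid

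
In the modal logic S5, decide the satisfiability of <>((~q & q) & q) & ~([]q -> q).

Unsatisfiable (every branch closes)

1. <>((~q & q) & q) & ~([]q -> q), 0
2. <>((~q & q) & q), 0   [&-rule on 1]
3. ~([]q -> q), 0   [&-rule on 1]
4. []q, 0   [~->-rule on 3]
5. ~q, 0   [~->-rule on 3]
6. q, 0   [[]-rule on 4 via 0R0]
Accessibility: 0R0
Branch closes: q and ~q both at 0.
(One branch shown.) All branches close.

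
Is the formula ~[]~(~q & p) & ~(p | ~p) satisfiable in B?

1. ~[]~(~q & p) & ~(p | ~p), 0
2. ~[]~(~q & p), 0   [&-rule on 1]
3. ~(p | ~p), 0   [&-rule on 1]
4. ~p, 0   [~|-rule on 3]
5. p, 0   [~|-rule on 3]
Accessibility: 0R0
Branch closes: p and ~p both at 0.
All branches of the tableau close; one closing branch shown above.

No, unsatisfiable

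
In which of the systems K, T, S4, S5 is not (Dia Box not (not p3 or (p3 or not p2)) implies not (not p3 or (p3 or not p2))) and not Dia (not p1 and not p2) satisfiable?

T-tableau for the formula:
1. not (Dia Box not (not p3 or (p3 or not p2)) implies not (not p3 or (p3 or not p2))) and not Dia (not p1 and not p2), u
2. not (Dia Box not (not p3 or (p3 or not p2)) implies not (not p3 or (p3 or not p2))), u
3. not Dia (not p1 and not p2), u
4. Dia Box not (not p3 or (p3 or not p2)), u
5. not p3 or (p3 or not p2), u
6. not (not p1 and not p2), u
7. p3 or not p2, u
8. p2, u
9. p3, u
10. Box not (not p3 or (p3 or not p2)), v
11. not (not p1 and not p2), v
12. not (not p3 or (p3 or not p2)), v
13. p3, v
14. not (p3 or not p2), v
15. not p3, v
16. p2, v
Accessibility: uRu, uRv, vRv
Branch closes: p3 and not p3 both at v.
Every branch closes (one shown): unsatisfiable in T, hence also in S4, S5 (every S4/S5-frame is a T-frame).
K-tableau for the formula:
1. not (Dia Box not (not p3 or (p3 or not p2)) implies not (not p3 or (p3 or not p2))) and not Dia (not p1 and not p2), u
2. not (Dia Box not (not p3 or (p3 or not p2)) implies not (not p3 or (p3 or not p2))), u
3. not Dia (not p1 and not p2), u
4. Dia Box not (not p3 or (p3 or not p2)), u
5. not p3 or (p3 or not p2), u
6. p3 or not p2, u
7. not p2, u
8. Box not (not p3 or (p3 or not p2)), v
9. not (not p1 and not p2), v
10. p2, v
Accessibility: uRv
Complete open branch: satisfiable in K.

K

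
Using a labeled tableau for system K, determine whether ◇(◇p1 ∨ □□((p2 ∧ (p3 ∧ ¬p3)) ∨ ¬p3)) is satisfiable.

Yes, satisfiable

1. ◇(◇p1 ∨ □□((p2 ∧ (p3 ∧ ¬p3)) ∨ ¬p3)), w0
2. ◇p1 ∨ □□((p2 ∧ (p3 ∧ ¬p3)) ∨ ¬p3), w1
3. □□((p2 ∧ (p3 ∧ ¬p3)) ∨ ¬p3), w1
Accessibility: w0Rw1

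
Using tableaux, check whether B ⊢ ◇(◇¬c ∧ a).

No, not valid

Tableau for the negation ¬◇(◇¬c ∧ a):
1. ¬◇(◇¬c ∧ a), w0
2. ¬(◇¬c ∧ a), w0
3. ¬a, w0
Accessibility: w0Rw0
The negation has an open branch (countermodel exists).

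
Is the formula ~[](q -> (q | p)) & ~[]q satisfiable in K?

1. ~[](q -> (q | p)) & ~[]q, 0
2. ~[](q -> (q | p)), 0
3. ~[]q, 0
4. ~(q -> (q | p)), 1
5. q, 1
6. ~(q | p), 1
7. ~q, 1
8. ~p, 1
Accessibility: 0R1
Branch closes: q and ~q both at 1.
(One branch shown.) All branches close.

No, unsatisfiable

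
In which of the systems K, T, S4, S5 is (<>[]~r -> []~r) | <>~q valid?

S5-tableau for the negation ~((<>[]~r -> []~r) | <>~q):
1. ~((<>[]~r -> []~r) | <>~q), w0
2. ~(<>[]~r -> []~r), w0   [~|-rule on 1]
3. ~<>~q, w0   [~|-rule on 1]
4. <>[]~r, w0   [~->-rule on 2]
5. ~[]~r, w0   [~->-rule on 2]
6. q, w0   [~<>-rule on 3 via w0Rw0]
7. []~r, w1   [<>-rule on 4: fresh world w1, w0Rw1]
8. q, w1   [~<>-rule on 3 via w0Rw1]
9. ~r, w0   [[]-rule on 7 via w1Rw0]
10. ~r, w1   [[]-rule on 7 via w1Rw1]
11. r, w2   [~[]-rule on 5: fresh world w2, w0Rw2]
12. q, w2   [~<>-rule on 3 via w0Rw2]
13. ~r, w2   [[]-rule on 7 via w1Rw2]
Accessibility: w0Rw0, w0Rw1, w0Rw2, w1Rw0, w1Rw1, w1Rw2, w2Rw0, w2Rw1, w2Rw2
Branch closes: r and ~r both at w2.
Every branch closes (one shown): valid in S5.
S4-tableau for the negation ~((<>[]~r -> []~r) | <>~q):
1. ~((<>[]~r -> []~r) | <>~q), w0
2. ~(<>[]~r -> []~r), w0   [~|-rule on 1]
3. ~<>~q, w0   [~|-rule on 1]
4. <>[]~r, w0   [~->-rule on 2]
5. ~[]~r, w0   [~->-rule on 2]
6. q, w0   [~<>-rule on 3 via w0Rw0]
7. []~r, w1   [<>-rule on 4: fresh world w1, w0Rw1]
8. q, w1   [~<>-rule on 3 via w0Rw1]
9. ~r, w1   [[]-rule on 7 via w1Rw1]
10. r, w2   [~[]-rule on 5: fresh world w2, w0Rw2]
11. q, w2   [~<>-rule on 3 via w0Rw2]
Accessibility: w0Rw0, w0Rw1, w0Rw2, w1Rw1, w2Rw2
Complete open branch: countermodel on an S4-frame, so not valid in S4, nor in K, T (the same frame is also a K-frame and a T-frame).

S5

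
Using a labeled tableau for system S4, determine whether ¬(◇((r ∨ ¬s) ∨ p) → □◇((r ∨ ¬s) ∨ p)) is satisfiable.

1. ¬(◇((r ∨ ¬s) ∨ p) → □◇((r ∨ ¬s) ∨ p)), u
2. ◇((r ∨ ¬s) ∨ p), u
3. ¬□◇((r ∨ ¬s) ∨ p), u
4. (r ∨ ¬s) ∨ p, v
5. p, v
6. ¬◇((r ∨ ¬s) ∨ p), w
7. ¬((r ∨ ¬s) ∨ p), w
8. ¬(r ∨ ¬s), w
9. ¬p, w
10. ¬r, w
11. s, w
Accessibility: uRu, uRv, uRw, vRv, wRw

Yes, satisfiable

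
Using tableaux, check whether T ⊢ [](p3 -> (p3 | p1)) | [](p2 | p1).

Yes, valid

Tableau for the negation ~([](p3 -> (p3 | p1)) | [](p2 | p1)):
1. ~([](p3 -> (p3 | p1)) | [](p2 | p1)), u
2. ~[](p3 -> (p3 | p1)), u
3. ~[](p2 | p1), u
4. ~(p3 -> (p3 | p1)), v
5. p3, v
6. ~(p3 | p1), v
7. ~p3, v
8. ~p1, v
Accessibility: uRu, uRv, vRv
Branch closes: p3 and ~p3 both at v.
All branches of the negation close; one closing branch shown above.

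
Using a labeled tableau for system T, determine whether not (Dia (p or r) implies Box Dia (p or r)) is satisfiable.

Yes, satisfiable

1. not (Dia (p or r) implies Box Dia (p or r)), u
2. Dia (p or r), u
3. not Box Dia (p or r), u
4. p or r, v
5. r, v
6. not Dia (p or r), w
7. not (p or r), w
8. not p, w
9. not r, w
Accessibility: uRu, uRv, uRw, vRv, wRw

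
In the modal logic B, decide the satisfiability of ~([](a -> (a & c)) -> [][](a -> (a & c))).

Yes, satisfiable

1. ~([](a -> (a & c)) -> [][](a -> (a & c))), 0
2. [](a -> (a & c)), 0
3. ~[][](a -> (a & c)), 0
4. a -> (a & c), 0
5. a & c, 0
6. a, 0
7. c, 0
8. ~[](a -> (a & c)), 1
9. a -> (a & c), 1
10. a & c, 1
11. a, 1
12. c, 1
13. ~(a -> (a & c)), 2
14. a, 2
15. ~(a & c), 2
16. ~c, 2
Accessibility: 0R0, 0R1, 1R0, 1R1, 1R2, 2R1, 2R2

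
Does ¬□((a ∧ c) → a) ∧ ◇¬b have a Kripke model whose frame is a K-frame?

1. ¬□((a ∧ c) → a) ∧ ◇¬b, w0
2. ¬□((a ∧ c) → a), w0   [∧-rule on 1]
3. ◇¬b, w0   [∧-rule on 1]
4. ¬((a ∧ c) → a), w1   [¬□-rule on 2: fresh world w1, w0Rw1]
5. a ∧ c, w1   [¬→-rule on 4]
6. ¬a, w1   [¬→-rule on 4]
7. a, w1   [∧-rule on 5]
8. c, w1   [∧-rule on 5]
Accessibility: w0Rw1
Branch closes: a and ¬a both at w1.
(One branch shown.) All branches close.

Unsatisfiable (every branch closes)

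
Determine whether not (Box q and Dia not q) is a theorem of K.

Tableau for the negation Box q and Dia not q:
1. Box q and Dia not q, 0
2. Box q, 0
3. Dia not q, 0
4. not q, 1
5. q, 1
Accessibility: 0R1
Branch closes: q and not q both at 1.
Every branch of the negation's tableau closes; the branch above is one of them.

Valid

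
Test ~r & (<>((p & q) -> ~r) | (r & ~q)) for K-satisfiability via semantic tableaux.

Satisfiable (open branch found)

1. ~r & (<>((p & q) -> ~r) | (r & ~q)), w0
2. ~r, w0
3. <>((p & q) -> ~r) | (r & ~q), w0
4. <>((p & q) -> ~r), w0
5. (p & q) -> ~r, w1
6. ~r, w1
Accessibility: w0Rw1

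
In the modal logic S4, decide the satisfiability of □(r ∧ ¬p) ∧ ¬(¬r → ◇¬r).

No, unsatisfiable

1. □(r ∧ ¬p) ∧ ¬(¬r → ◇¬r), 0
2. □(r ∧ ¬p), 0
3. ¬(¬r → ◇¬r), 0
4. ¬r, 0
5. ¬◇¬r, 0
6. r ∧ ¬p, 0
7. r, 0
8. ¬p, 0
Accessibility: 0R0
Branch closes: r and ¬r both at 0.
Every branch closes; the branch above is one of them.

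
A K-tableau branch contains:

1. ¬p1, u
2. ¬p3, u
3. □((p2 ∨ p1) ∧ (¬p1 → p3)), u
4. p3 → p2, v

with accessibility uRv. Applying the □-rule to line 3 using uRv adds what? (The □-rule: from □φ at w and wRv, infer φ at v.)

(p2 ∨ p1) ∧ (¬p1 → p3), v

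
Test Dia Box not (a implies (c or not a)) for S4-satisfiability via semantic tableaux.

Yes, satisfiable

1. Dia Box not (a implies (c or not a)), w0
2. Box not (a implies (c or not a)), w1   [Dia-rule on 1: fresh world w1, w0Rw1]
3. not (a implies (c or not a)), w1   [Box-rule on 2 via w1Rw1]
4. a, w1   [neg-implies-rule on 3]
5. not (c or not a), w1   [neg-implies-rule on 3]
6. not c, w1   [neg-or-rule on 5]
Accessibility: w0Rw0, w0Rw1, w1Rw1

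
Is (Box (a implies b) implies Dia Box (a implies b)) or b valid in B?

Tableau for the negation not ((Box (a implies b) implies Dia Box (a implies b)) or b):
1. not ((Box (a implies b) implies Dia Box (a implies b)) or b), 0
2. not (Box (a implies b) implies Dia Box (a implies b)), 0   [neg-or-rule on 1]
3. not b, 0   [neg-or-rule on 1]
4. Box (a implies b), 0   [neg-implies-rule on 2]
5. not Dia Box (a implies b), 0   [neg-implies-rule on 2]
6. a implies b, 0   [Box-rule on 4 via 0R0]
7. not Box (a implies b), 0   [neg-Dia-rule on 5 via 0R0]
8. not a, 0   [implies-rule on 6 (branches; this branch)]
9. not (a implies b), 1   [neg-Box-rule on 7: fresh world 1, 0R1]
10. a, 1   [neg-implies-rule on 9]
11. not b, 1   [neg-implies-rule on 9]
12. a implies b, 1   [Box-rule on 4 via 0R1]
13. not Box (a implies b), 1   [neg-Dia-rule on 5 via 0R1]
14. b, 1   [implies-rule on 12 (branches; this branch)]
Accessibility: 0R0, 0R1, 1R0, 1R1
Branch closes: b and not b both at 1.
All branches of the negation close; one closing branch shown above.

Valid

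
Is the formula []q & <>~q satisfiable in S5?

Unsatisfiable (every branch closes)

1. []q & <>~q, 0
2. []q, 0   [&-rule on 1]
3. <>~q, 0   [&-rule on 1]
4. q, 0   [[]-rule on 2 via 0R0]
5. ~q, 1   [<>-rule on 3: fresh world 1, 0R1]
6. q, 1   [[]-rule on 2 via 0R1]
Accessibility: 0R0, 0R1, 1R0, 1R1
Branch closes: q and ~q both at 1.
(One branch shown.) All branches close.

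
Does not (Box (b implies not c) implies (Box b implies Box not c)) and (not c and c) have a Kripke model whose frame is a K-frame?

1. not (Box (b implies not c) implies (Box b implies Box not c)) and (not c and c), w0
2. not (Box (b implies not c) implies (Box b implies Box not c)), w0
3. not c and c, w0
4. Box (b implies not c), w0
5. not (Box b implies Box not c), w0
6. not c, w0
7. c, w0
Branch closes: c and not c both at w0.
Every branch closes; the branch above is one of them.

Unsatisfiable (every branch closes)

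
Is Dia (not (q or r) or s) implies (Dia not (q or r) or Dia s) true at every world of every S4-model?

Valid in S4

Tableau for the negation not (Dia (not (q or r) or s) implies (Dia not (q or r) or Dia s)):
1. not (Dia (not (q or r) or s) implies (Dia not (q or r) or Dia s)), 0
2. Dia (not (q or r) or s), 0
3. not (Dia not (q or r) or Dia s), 0
4. not Dia not (q or r), 0
5. not Dia s, 0
6. q or r, 0
7. not s, 0
8. r, 0
9. not (q or r) or s, 1
10. q or r, 1
11. not s, 1
12. not (q or r), 1
13. not q, 1
14. not r, 1
15. r, 1
Accessibility: 0R0, 0R1, 1R1
Branch closes: r and not r both at 1.
All branches of the negation close; one closing branch shown above.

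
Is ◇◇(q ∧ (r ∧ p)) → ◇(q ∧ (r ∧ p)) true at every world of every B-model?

No, not valid

Tableau for the negation ¬(◇◇(q ∧ (r ∧ p)) → ◇(q ∧ (r ∧ p))):
1. ¬(◇◇(q ∧ (r ∧ p)) → ◇(q ∧ (r ∧ p))), 0
2. ◇◇(q ∧ (r ∧ p)), 0
3. ¬◇(q ∧ (r ∧ p)), 0
4. ¬(q ∧ (r ∧ p)), 0
5. ¬(r ∧ p), 0
6. ¬p, 0
7. ◇(q ∧ (r ∧ p)), 1
8. ¬(q ∧ (r ∧ p)), 1
9. ¬(r ∧ p), 1
10. ¬p, 1
11. q ∧ (r ∧ p), 2
12. q, 2
13. r ∧ p, 2
14. r, 2
15. p, 2
Accessibility: 0R0, 0R1, 1R0, 1R1, 1R2, 2R1, 2R2
The negation has an open branch (countermodel exists).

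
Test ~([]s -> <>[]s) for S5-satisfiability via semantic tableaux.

No, unsatisfiable

1. ~([]s -> <>[]s), w0
2. []s, w0
3. ~<>[]s, w0
4. s, w0
5. ~[]s, w0
6. ~s, w1
7. s, w1
Accessibility: w0Rw0, w0Rw1, w1Rw0, w1Rw1
Branch closes: s and ~s both at w1.
(One branch shown.) All branches close.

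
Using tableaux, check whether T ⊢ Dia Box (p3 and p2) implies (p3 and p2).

Invalid (countermodel exists)

Tableau for the negation not (Dia Box (p3 and p2) implies (p3 and p2)):
1. not (Dia Box (p3 and p2) implies (p3 and p2)), 0
2. Dia Box (p3 and p2), 0
3. not (p3 and p2), 0
4. not p2, 0
5. Box (p3 and p2), 1
6. p3 and p2, 1
7. p3, 1
8. p2, 1
Accessibility: 0R0, 0R1, 1R1
The negation has an open branch (countermodel exists).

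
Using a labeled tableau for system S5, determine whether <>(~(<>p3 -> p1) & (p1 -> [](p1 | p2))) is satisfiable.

Satisfiable (open branch found)

1. <>(~(<>p3 -> p1) & (p1 -> [](p1 | p2))), 0
2. ~(<>p3 -> p1) & (p1 -> [](p1 | p2)), 1   [<>-rule on 1: fresh world 1, 0R1]
3. ~(<>p3 -> p1), 1   [&-rule on 2]
4. p1 -> [](p1 | p2), 1   [&-rule on 2]
5. <>p3, 1   [~->-rule on 3]
6. ~p1, 1   [~->-rule on 3]
7. [](p1 | p2), 1   [->-rule on 4 (branches; this branch)]
8. p1 | p2, 0   [[]-rule on 7 via 1R0]
9. p1 | p2, 1   [[]-rule on 7 via 1R1]
10. p2, 0   [|-rule on 8 (branches; this branch)]
11. p2, 1   [|-rule on 9 (branches; this branch)]
12. p3, 2   [<>-rule on 5: fresh world 2, 1R2]
13. p1 | p2, 2   [[]-rule on 7 via 1R2]
14. p2, 2   [|-rule on 13 (branches; this branch)]
Accessibility: 0R0, 0R1, 0R2, 1R0, 1R1, 1R2, 2R0, 2R1, 2R2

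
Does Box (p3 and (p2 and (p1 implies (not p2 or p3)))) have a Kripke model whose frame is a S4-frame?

1. Box (p3 and (p2 and (p1 implies (not p2 or p3)))), u
2. p3 and (p2 and (p1 implies (not p2 or p3))), u
3. p3, u
4. p2 and (p1 implies (not p2 or p3)), u
5. p2, u
6. p1 implies (not p2 or p3), u
7. not p2 or p3, u
Accessibility: uRu

Satisfiable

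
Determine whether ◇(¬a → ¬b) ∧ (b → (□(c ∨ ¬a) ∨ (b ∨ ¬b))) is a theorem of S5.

No, not valid

Tableau for the negation ¬(◇(¬a → ¬b) ∧ (b → (□(c ∨ ¬a) ∨ (b ∨ ¬b)))):
1. ¬(◇(¬a → ¬b) ∧ (b → (□(c ∨ ¬a) ∨ (b ∨ ¬b)))), w0
2. ¬◇(¬a → ¬b), w0   [¬∧-rule on 1 (branches; this branch)]
3. ¬(¬a → ¬b), w0   [¬◇-rule on 2 via w0Rw0]
4. ¬a, w0   [¬→-rule on 3]
5. b, w0   [¬→-rule on 3]
Accessibility: w0Rw0
The negation has an open branch (countermodel exists).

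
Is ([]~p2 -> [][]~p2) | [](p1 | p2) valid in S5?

Tableau for the negation ~(([]~p2 -> [][]~p2) | [](p1 | p2)):
1. ~(([]~p2 -> [][]~p2) | [](p1 | p2)), w0
2. ~([]~p2 -> [][]~p2), w0
3. ~[](p1 | p2), w0
4. []~p2, w0
5. ~[][]~p2, w0
6. ~p2, w0
7. ~(p1 | p2), w1
8. ~p1, w1
9. ~p2, w1
10. ~[]~p2, w2
11. ~p2, w2
12. p2, w3
13. ~p2, w3
Accessibility: w0Rw0, w0Rw1, w0Rw2, w0Rw3, w1Rw0, w1Rw1, w1Rw2, w1Rw3, w2Rw0, w2Rw1, w2Rw2, w2Rw3, w3Rw0, w3Rw1, w3Rw2, w3Rw3
Branch closes: p2 and ~p2 both at w3.
Every branch of the negation's tableau closes; the branch above is one of them.

Valid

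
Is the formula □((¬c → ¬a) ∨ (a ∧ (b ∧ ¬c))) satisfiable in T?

1. □((¬c → ¬a) ∨ (a ∧ (b ∧ ¬c))), u
2. (¬c → ¬a) ∨ (a ∧ (b ∧ ¬c)), u
3. a ∧ (b ∧ ¬c), u
4. a, u
5. b ∧ ¬c, u
6. b, u
7. ¬c, u
Accessibility: uRu

Yes, satisfiable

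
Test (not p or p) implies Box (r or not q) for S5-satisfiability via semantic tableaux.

Satisfiable

1. (not p or p) implies Box (r or not q), 0
2. Box (r or not q), 0   [implies-rule on 1 (branches; this branch)]
3. r or not q, 0   [Box-rule on 2 via 0R0]
4. not q, 0   [or-rule on 3 (branches; this branch)]
Accessibility: 0R0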